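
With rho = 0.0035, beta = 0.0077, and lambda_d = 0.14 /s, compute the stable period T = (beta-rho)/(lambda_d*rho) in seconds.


T = (beta - rho) / (lambda_d * rho)
T = (0.0077 - 0.0035) / (0.14 * 0.0035)
T = 8.5714 s

8.5714


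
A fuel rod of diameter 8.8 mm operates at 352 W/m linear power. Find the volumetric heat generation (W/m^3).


r = D / 2 / 1000 = 8.8 / 2 / 1000 = 0.0044 m
q''' = q' / (pi * r^2)
q''' = 352 / (pi * 0.0044^2)
q''' = 5.7875e+06 W/m^3

5.7875e+06


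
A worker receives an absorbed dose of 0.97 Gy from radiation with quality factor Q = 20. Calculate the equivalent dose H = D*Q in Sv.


H = D * Q
H = 0.97 * 20
H = 19.400 Sv

19.400


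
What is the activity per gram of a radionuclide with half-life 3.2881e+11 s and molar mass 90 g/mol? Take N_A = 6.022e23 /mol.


lambda = ln(2) / t_half = ln(2) / 3.2881e+11 = 2.108048e-12 /s
SA = lambda * N_A / M
SA = 2.108048e-12 * 6.022e23 / 90
SA = 1.4105e+10 Bq/g

1.4105e+10


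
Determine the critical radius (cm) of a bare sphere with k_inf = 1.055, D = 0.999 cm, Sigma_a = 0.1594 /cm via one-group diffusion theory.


L^2 = D / Sigma_a = 0.999 / 0.1594 = 6.267252 cm^2
B_m^2 = (k_inf - 1) / L^2 = (1.055 - 1) / 6.267252 = 0.008775776 /cm^2
For a bare sphere: B_g = pi/R, so R_c = pi / sqrt(B_m^2)
R_c = pi / sqrt(0.008775776) = 33.536 cm

33.536


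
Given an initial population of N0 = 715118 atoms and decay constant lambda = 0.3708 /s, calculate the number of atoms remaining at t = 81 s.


N = N0 * exp(-lambda * t)
N = 715118 * exp(-0.3708 * 81)
N = 6.4629e-08

6.4629e-08


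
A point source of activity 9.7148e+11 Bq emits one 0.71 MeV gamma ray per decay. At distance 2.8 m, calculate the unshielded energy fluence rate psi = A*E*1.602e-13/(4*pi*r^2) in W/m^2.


psi = A * E * 1.602e-13 / (4*pi*r^2)
psi = 9.7148e+11 * 0.71 * 1.602e-13 / (4*pi*2.8^2)
psi = 0.0011216 W/m^2

0.0011216


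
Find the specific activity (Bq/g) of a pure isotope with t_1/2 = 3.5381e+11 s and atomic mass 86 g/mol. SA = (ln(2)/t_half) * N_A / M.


lambda = ln(2) / t_half = ln(2) / 3.5381e+11 = 1.959094e-12 /s
SA = lambda * N_A / M
SA = 1.959094e-12 * 6.022e23 / 86
SA = 1.3718e+10 Bq/g

1.3718e+10


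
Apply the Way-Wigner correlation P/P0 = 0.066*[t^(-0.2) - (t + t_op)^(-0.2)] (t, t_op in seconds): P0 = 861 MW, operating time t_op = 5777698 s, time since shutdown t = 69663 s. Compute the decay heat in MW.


P/P0 = 0.066 * [t^(-0.2) - (t + t_op)^(-0.2)]
P/P0 = 0.066 * [69663^(-0.2) - (69663 + 5777698)^(-0.2)]
P/P0 = 0.066 * [0.1074978 - 0.04432084] = 0.004169679
P = 861 * 0.004169679 = 3.5901 MW

3.5901


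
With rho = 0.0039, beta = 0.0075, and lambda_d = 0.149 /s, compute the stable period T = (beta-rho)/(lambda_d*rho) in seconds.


T = (beta - rho) / (lambda_d * rho)
T = (0.0075 - 0.0039) / (0.149 * 0.0039)
T = 6.1951 s

6.1951


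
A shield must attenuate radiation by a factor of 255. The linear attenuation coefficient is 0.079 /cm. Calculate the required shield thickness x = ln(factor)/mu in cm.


x = ln(factor) / mu
x = ln(255) / 0.079
x = 70.143 cm

70.143


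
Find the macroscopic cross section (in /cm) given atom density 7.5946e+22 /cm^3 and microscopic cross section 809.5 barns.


Sigma = N * sigma_barns * 1e-24
Sigma = 7.5946e+22 * 809.5 * 1e-24
Sigma = 61.478 /cm

61.478


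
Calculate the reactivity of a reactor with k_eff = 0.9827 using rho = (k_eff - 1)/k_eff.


rho = (k_eff - 1) / k_eff
rho = (0.9827 - 1) / 0.9827
rho = -0.017605

-0.017605


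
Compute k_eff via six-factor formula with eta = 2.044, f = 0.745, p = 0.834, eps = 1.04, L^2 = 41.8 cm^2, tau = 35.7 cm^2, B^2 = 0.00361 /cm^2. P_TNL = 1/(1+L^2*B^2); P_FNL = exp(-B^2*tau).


k_inf = eta*f*p*eps = 2.044*0.745*0.834*1.04 = 1.320798
P_TNL = 1/(1 + L^2*B^2) = 1/(1 + 41.8*0.00361) = 0.8688867
P_FNL = exp(-B^2*tau) = exp(-0.00361*35.7) = 0.8790821
k_eff = k_inf * P_TNL * P_FNL = 1.320798 * 0.8688867 * 0.8790821
k_eff = 1.0089

1.0089


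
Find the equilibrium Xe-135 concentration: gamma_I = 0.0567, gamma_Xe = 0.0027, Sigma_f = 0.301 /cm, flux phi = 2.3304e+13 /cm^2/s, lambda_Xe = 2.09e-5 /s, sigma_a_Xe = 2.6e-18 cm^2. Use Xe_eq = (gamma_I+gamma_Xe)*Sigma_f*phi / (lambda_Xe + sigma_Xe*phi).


Xe_eq = (gamma_I + gamma_Xe) * Sigma_f * phi / (lambda_Xe + sigma_Xe * phi)
Numerator = (0.0567 + 0.0027) * 0.301 * 2.3304e+13 = 4.166615e+11
Denominator = 2.09e-5 + 2.6e-18 * 2.3304e+13 = 8.149040e-05
Xe_eq = 4.166615e+11 / 8.149040e-05 = 5.1130e+15 /cm^3

5.1130e+15


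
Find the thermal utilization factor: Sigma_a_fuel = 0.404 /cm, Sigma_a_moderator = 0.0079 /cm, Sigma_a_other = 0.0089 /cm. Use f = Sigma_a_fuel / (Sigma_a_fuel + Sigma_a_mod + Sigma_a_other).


f = Sigma_a_fuel / (Sigma_a_fuel + Sigma_a_mod + Sigma_a_other)
f = 0.404 / (0.404 + 0.0079 + 0.0089)
f = 0.96008

0.96008


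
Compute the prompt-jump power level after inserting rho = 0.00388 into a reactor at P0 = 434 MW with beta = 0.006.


P1/P0 = beta / (beta - rho)
P1/P0 = 0.006 / (0.006 - 0.00388) = 2.830189
P1 = 434 * 2.830189 = 1228.3 MW

1228.3


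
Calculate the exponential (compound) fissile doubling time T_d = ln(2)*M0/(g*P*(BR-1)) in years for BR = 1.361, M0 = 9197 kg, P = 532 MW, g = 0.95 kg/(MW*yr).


Breeding gain G = BR - 1 = 1.361 - 1 = 0.361
Fissile production rate = g * P * G = 0.95 * 532 * 0.361 = 182.4494 kg/yr
T_d = ln(2) * M0 / (g * P * G)
T_d = ln(2) * 9197 / 182.4494 = 34.941 yr

34.941


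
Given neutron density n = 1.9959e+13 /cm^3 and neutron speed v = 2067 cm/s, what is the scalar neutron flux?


phi = n * v
phi = 1.9959e+13 * 2067
phi = 4.1255e+16 /cm^2/s

4.1255e+16


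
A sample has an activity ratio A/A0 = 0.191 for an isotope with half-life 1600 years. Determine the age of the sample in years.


lambda = ln(2) / t_half = ln(2) / 1600 = 4.332170e-04 /yr
t = -ln(A/A0) / lambda
t = -ln(0.191) / 4.332170e-04
t = 3821.4 yr

3821.4


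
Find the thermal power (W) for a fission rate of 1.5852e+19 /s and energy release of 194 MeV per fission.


P = fission_rate * E_MeV * 1.602e-13
P = 1.5852e+19 * 194 * 1.602e-13
P = 4.9266e+08 W

4.9266e+08


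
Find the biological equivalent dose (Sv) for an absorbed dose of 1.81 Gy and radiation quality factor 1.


H = D * Q
H = 1.81 * 1
H = 1.8100 Sv

1.8100


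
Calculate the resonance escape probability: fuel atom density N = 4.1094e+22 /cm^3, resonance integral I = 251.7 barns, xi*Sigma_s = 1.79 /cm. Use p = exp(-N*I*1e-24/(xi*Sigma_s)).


p = exp(-N * I * 1e-24 / (xi*Sigma_s))
p = exp(-4.1094e+22 * 251.7 * 1e-24 / 1.79)
p = 0.0030936

0.0030936


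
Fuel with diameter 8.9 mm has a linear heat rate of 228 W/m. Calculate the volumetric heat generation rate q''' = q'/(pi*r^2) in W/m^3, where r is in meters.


r = D / 2 / 1000 = 8.9 / 2 / 1000 = 0.00445 m
q''' = q' / (pi * r^2)
q''' = 228 / (pi * 0.00445^2)
q''' = 3.6649e+06 W/m^3

3.6649e+06


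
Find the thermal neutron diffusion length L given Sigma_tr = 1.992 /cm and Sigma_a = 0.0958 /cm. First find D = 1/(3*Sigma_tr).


D = 1 / (3 * Sigma_tr) = 1 / (3 * 1.992) = 0.1673360 cm
L = sqrt(D / Sigma_a)
L = sqrt(0.1673360 / 0.0958)
L = 1.3216 cm

1.3216


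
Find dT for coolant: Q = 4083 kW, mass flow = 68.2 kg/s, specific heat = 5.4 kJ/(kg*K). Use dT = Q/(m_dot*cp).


dT = Q / (m_dot * cp)
dT = 4083 / (68.2 * 5.4)
dT = 11.087 C

11.087


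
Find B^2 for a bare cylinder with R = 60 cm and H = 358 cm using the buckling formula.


B^2 = (2.405/R)^2 + (pi/H)^2
B^2 = (2.405/60)^2 + (pi/358)^2
B^2 = 0.0016837 /cm^2

0.0016837


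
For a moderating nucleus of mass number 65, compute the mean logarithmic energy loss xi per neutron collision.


xi = 1 + (A-1)^2/(2A) * ln((A-1)/(A+1))
xi = 1 + (65-1)^2/(2*65) * ln((65-1)/(65 +1))
xi = 0.030456

0.030456


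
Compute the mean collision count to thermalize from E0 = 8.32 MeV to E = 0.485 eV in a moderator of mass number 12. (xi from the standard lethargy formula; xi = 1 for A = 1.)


xi = 1 + (A-1)^2/(2A)*ln((A-1)/(A+1)) = 0.1577690 (for A = 12)
n = ln(E0/E) / xi
n = ln(8.32e6 / 0.485) / 0.1577690
n = ln(1.715464e+07) / 0.1577690 = 105.58

105.58


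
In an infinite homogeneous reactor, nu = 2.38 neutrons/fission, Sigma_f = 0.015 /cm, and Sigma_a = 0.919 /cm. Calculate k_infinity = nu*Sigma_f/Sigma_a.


k_inf = nu * Sigma_f / Sigma_a
k_inf = 2.38 * 0.015 / 0.919
k_inf = 0.038847

0.038847


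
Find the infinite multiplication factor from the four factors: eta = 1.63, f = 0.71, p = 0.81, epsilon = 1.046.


k_inf = eta * f * p * epsilon
k_inf = 1.63 * 0.71 * 0.81 * 1.046
k_inf = 0.98053

0.98053


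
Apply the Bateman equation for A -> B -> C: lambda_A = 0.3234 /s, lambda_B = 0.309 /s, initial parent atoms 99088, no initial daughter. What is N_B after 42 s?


N_B(t) = lambda_A * N_A0 / (lambda_B - lambda_A) * [exp(-lambda_A*t) - exp(-lambda_B*t)]
exp(-0.3234*42) = 1.262016e-06; exp(-0.309*42) = 2.310608e-06
N_B = 0.3234 * 99088 / (0.309 - 0.3234) * (1.262016e-06 - 2.310608e-06)
N_B = 2.3335

2.3335


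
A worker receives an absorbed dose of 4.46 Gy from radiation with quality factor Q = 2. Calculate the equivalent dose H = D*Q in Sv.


H = D * Q
H = 4.46 * 2
H = 8.9200 Sv

8.9200


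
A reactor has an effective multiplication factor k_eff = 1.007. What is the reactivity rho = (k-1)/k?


rho = (k_eff - 1) / k_eff
rho = (1.007 - 1) / 1.007
rho = 0.0069513

0.0069513


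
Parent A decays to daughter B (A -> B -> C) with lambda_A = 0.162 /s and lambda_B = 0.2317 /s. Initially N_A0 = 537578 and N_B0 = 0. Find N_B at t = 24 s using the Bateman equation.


N_B(t) = lambda_A * N_A0 / (lambda_B - lambda_A) * [exp(-lambda_A*t) - exp(-lambda_B*t)]
exp(-0.162*24) = 0.02048628; exp(-0.2317*24) = 0.003845699
N_B = 0.162 * 537578 / (0.2317 - 0.162) * (0.02048628 - 0.003845699)
N_B = 20792

20792


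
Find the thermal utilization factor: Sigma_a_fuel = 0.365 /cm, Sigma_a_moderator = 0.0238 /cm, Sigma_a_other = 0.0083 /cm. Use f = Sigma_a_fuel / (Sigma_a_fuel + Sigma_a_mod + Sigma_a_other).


f = Sigma_a_fuel / (Sigma_a_fuel + Sigma_a_mod + Sigma_a_other)
f = 0.365 / (0.365 + 0.0238 + 0.0083)
f = 0.91916

0.91916


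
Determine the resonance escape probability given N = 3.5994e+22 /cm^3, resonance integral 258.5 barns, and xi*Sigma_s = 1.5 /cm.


p = exp(-N * I * 1e-24 / (xi*Sigma_s))
p = exp(-3.5994e+22 * 258.5 * 1e-24 / 1.5)
p = 0.0020234

0.0020234


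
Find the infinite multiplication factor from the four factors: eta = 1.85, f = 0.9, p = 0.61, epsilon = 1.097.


k_inf = eta * f * p * epsilon
k_inf = 1.85 * 0.9 * 0.61 * 1.097
k_inf = 1.1142

1.1142


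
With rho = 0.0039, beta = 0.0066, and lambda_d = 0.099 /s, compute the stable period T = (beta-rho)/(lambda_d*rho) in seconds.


T = (beta - rho) / (lambda_d * rho)
T = (0.0066 - 0.0039) / (0.099 * 0.0039)
T = 6.9930 s

6.9930


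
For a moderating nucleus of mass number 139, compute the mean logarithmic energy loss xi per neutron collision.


xi = 1 + (A-1)^2/(2A) * ln((A-1)/(A+1))
xi = 1 + (139-1)^2/(2*139) * ln((139-1)/(139 +1))
xi = 0.014320

0.014320


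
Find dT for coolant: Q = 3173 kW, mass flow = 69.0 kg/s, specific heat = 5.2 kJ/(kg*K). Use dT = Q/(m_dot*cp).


dT = Q / (m_dot * cp)
dT = 3173 / (69.0 * 5.2)
dT = 8.8434 C

8.8434


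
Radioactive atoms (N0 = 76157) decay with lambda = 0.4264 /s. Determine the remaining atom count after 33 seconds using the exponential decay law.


N = N0 * exp(-lambda * t)
N = 76157 * exp(-0.4264 * 33)
N = 0.058975

0.058975


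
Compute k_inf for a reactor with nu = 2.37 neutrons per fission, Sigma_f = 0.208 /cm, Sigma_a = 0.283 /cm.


k_inf = nu * Sigma_f / Sigma_a
k_inf = 2.37 * 0.208 / 0.283
k_inf = 1.7419

1.7419


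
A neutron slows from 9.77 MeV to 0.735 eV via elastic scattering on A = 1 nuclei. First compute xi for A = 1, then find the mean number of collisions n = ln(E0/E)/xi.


xi = 1 + (A-1)^2/(2A)*ln((A-1)/(A+1)) = 1 (for A = 1)
n = ln(E0/E) / xi
n = ln(9.77e6 / 0.735) / 1
n = ln(1.329252e+07) / 1 = 16.403

16.403


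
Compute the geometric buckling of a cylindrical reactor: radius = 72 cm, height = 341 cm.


B^2 = (2.405/R)^2 + (pi/H)^2
B^2 = (2.405/72)^2 + (pi/341)^2
B^2 = 0.0012006 /cm^2

0.0012006


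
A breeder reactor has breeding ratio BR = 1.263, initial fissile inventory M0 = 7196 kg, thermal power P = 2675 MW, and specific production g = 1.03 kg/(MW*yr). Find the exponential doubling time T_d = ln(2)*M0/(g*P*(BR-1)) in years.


Breeding gain G = BR - 1 = 1.263 - 1 = 0.263
Fissile production rate = g * P * G = 1.03 * 2675 * 0.263 = 724.63075 kg/yr
T_d = ln(2) * M0 / (g * P * G)
T_d = ln(2) * 7196 / 724.63075 = 6.8834 yr

6.8834


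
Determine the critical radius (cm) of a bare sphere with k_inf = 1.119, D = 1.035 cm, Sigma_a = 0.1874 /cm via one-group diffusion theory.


L^2 = D / Sigma_a = 1.035 / 0.1874 = 5.522946 cm^2
B_m^2 = (k_inf - 1) / L^2 = (1.119 - 1) / 5.522946 = 0.02154647 /cm^2
For a bare sphere: B_g = pi/R, so R_c = pi / sqrt(B_m^2)
R_c = pi / sqrt(0.02154647) = 21.402 cm

21.402


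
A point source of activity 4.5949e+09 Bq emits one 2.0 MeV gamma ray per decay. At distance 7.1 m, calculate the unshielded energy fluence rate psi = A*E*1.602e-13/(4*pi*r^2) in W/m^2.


psi = A * E * 1.602e-13 / (4*pi*r^2)
psi = 4.5949e+09 * 2.0 * 1.602e-13 / (4*pi*7.1^2)
psi = 2.3240e-06 W/m^2

2.3240e-06


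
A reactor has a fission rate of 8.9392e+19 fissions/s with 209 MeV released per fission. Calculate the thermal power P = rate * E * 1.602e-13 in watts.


P = fission_rate * E_MeV * 1.602e-13
P = 8.9392e+19 * 209 * 1.602e-13
P = 2.9930e+09 W

2.9930e+09


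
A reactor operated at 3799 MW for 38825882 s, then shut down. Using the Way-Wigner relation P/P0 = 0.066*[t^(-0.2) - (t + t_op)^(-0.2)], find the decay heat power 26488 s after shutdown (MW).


P/P0 = 0.066 * [t^(-0.2) - (t + t_op)^(-0.2)]
P/P0 = 0.066 * [26488^(-0.2) - (26488 + 38825882)^(-0.2)]
P/P0 = 0.066 * [0.1304338 - 0.03034705] = 0.006605725
P = 3799 * 0.006605725 = 25.095 MW

25.095


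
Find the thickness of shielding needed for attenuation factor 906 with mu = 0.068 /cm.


x = ln(factor) / mu
x = ln(906) / 0.068
x = 100.13 cm

100.13


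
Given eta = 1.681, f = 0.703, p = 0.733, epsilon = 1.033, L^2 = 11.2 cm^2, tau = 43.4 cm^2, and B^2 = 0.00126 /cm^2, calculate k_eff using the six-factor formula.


k_inf = eta*f*p*eps = 1.681*0.703*0.733*1.033 = 0.8948028
P_TNL = 1/(1 + L^2*B^2) = 1/(1 + 11.2*0.00126) = 0.9860844
P_FNL = exp(-B^2*tau) = exp(-0.00126*43.4) = 0.9467843
k_eff = k_inf * P_TNL * P_FNL = 0.8948028 * 0.9860844 * 0.9467843
k_eff = 0.83540

0.83540


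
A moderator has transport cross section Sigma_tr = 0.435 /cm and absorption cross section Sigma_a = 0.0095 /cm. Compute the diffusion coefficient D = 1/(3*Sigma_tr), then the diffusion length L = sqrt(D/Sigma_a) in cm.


D = 1 / (3 * Sigma_tr) = 1 / (3 * 0.435) = 0.7662835 cm
L = sqrt(D / Sigma_a)
L = sqrt(0.7662835 / 0.0095)
L = 8.9812 cm

8.9812


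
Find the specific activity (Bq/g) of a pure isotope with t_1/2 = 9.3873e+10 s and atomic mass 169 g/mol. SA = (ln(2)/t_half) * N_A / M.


lambda = ln(2) / t_half = ln(2) / 9.3873e+10 = 7.383882e-12 /s
SA = lambda * N_A / M
SA = 7.383882e-12 * 6.022e23 / 169
SA = 2.6311e+10 Bq/g

2.6311e+10


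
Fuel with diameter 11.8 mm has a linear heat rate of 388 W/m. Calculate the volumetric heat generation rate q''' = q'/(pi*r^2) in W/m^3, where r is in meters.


r = D / 2 / 1000 = 11.8 / 2 / 1000 = 0.0059 m
q''' = q' / (pi * r^2)
q''' = 388 / (pi * 0.0059^2)
q''' = 3.5480e+06 W/m^3

3.5480e+06


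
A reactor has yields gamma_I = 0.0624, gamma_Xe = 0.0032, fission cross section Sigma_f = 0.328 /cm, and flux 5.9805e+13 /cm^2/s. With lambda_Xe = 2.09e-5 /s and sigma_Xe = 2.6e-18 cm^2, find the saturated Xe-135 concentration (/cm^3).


Xe_eq = (gamma_I + gamma_Xe) * Sigma_f * phi / (lambda_Xe + sigma_Xe * phi)
Numerator = (0.0624 + 0.0032) * 0.328 * 5.9805e+13 = 1.286812e+12
Denominator = 2.09e-5 + 2.6e-18 * 5.9805e+13 = 1.763930e-04
Xe_eq = 1.286812e+12 / 1.763930e-04 = 7.2951e+15 /cm^3

7.2951e+15


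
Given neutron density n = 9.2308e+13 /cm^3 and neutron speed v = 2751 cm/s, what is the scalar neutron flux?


phi = n * v
phi = 9.2308e+13 * 2751
phi = 2.5394e+17 /cm^2/s

2.5394e+17


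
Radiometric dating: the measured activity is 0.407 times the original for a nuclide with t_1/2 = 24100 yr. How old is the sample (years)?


lambda = ln(2) / t_half = ln(2) / 24100 = 2.876129e-05 /yr
t = -ln(A/A0) / lambda
t = -ln(0.407) / 2.876129e-05
t = 31255 yr

31255


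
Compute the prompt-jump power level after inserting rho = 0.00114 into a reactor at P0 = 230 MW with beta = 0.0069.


P1/P0 = beta / (beta - rho)
P1/P0 = 0.0069 / (0.0069 - 0.00114) = 1.197917
P1 = 230 * 1.197917 = 275.52 MW

275.52


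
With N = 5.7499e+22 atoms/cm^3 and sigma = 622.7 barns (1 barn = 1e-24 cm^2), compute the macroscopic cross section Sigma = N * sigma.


Sigma = N * sigma_barns * 1e-24
Sigma = 5.7499e+22 * 622.7 * 1e-24
Sigma = 35.805 /cm

35.805


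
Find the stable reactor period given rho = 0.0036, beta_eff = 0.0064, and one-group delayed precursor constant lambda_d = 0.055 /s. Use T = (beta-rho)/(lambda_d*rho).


T = (beta - rho) / (lambda_d * rho)
T = (0.0064 - 0.0036) / (0.055 * 0.0036)
T = 14.141 s

14.141


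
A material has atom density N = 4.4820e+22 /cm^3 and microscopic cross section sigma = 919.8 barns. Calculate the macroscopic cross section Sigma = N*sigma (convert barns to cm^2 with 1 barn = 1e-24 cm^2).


Sigma = N * sigma_barns * 1e-24
Sigma = 4.4820e+22 * 919.8 * 1e-24
Sigma = 41.225 /cm

41.225


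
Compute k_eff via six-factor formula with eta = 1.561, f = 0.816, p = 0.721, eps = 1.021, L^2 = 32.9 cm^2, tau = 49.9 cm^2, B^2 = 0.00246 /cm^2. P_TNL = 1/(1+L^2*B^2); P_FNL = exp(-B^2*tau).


k_inf = eta*f*p*eps = 1.561*0.816*0.721*1.021 = 0.9376787
P_TNL = 1/(1 + L^2*B^2) = 1/(1 + 32.9*0.00246) = 0.9251259
P_FNL = exp(-B^2*tau) = exp(-0.00246*49.9) = 0.8844812
k_eff = k_inf * P_TNL * P_FNL = 0.9376787 * 0.9251259 * 0.8844812
k_eff = 0.76726

0.76726


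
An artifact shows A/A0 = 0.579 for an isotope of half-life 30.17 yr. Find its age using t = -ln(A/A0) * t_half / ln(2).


lambda = ln(2) / t_half = ln(2) / 30.17 = 0.02297472 /yr
t = -ln(A/A0) / lambda
t = -ln(0.579) / 0.02297472
t = 23.785 yr

23.785


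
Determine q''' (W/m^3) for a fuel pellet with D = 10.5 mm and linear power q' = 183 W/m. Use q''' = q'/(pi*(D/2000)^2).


r = D / 2 / 1000 = 10.5 / 2 / 1000 = 0.00525 m
q''' = q' / (pi * r^2)
q''' = 183 / (pi * 0.00525^2)
q''' = 2.1134e+06 W/m^3

2.1134e+06


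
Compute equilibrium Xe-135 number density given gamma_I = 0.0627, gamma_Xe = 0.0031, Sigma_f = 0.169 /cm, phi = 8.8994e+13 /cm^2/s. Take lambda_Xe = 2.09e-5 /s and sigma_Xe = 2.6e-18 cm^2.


Xe_eq = (gamma_I + gamma_Xe) * Sigma_f * phi / (lambda_Xe + sigma_Xe * phi)
Numerator = (0.0627 + 0.0031) * 0.169 * 8.8994e+13 = 9.896311e+11
Denominator = 2.09e-5 + 2.6e-18 * 8.8994e+13 = 2.522844e-04
Xe_eq = 9.896311e+11 / 2.522844e-04 = 3.9227e+15 /cm^3

3.9227e+15


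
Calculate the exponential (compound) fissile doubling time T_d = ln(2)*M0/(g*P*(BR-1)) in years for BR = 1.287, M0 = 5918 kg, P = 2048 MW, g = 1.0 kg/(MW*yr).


Breeding gain G = BR - 1 = 1.287 - 1 = 0.287
Fissile production rate = g * P * G = 1.0 * 2048 * 0.287 = 587.776 kg/yr
T_d = ln(2) * M0 / (g * P * G)
T_d = ln(2) * 5918 / 587.776 = 6.9789 yr

6.9789


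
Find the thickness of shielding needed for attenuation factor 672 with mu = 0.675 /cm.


x = ln(factor) / mu
x = ln(672) / 0.675
x = 9.6448 cm

9.6448


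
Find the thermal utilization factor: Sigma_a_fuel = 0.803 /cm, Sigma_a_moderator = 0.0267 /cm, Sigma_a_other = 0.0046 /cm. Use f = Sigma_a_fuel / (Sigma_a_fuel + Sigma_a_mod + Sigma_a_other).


f = Sigma_a_fuel / (Sigma_a_fuel + Sigma_a_mod + Sigma_a_other)
f = 0.803 / (0.803 + 0.0267 + 0.0046)
f = 0.96248

0.96248


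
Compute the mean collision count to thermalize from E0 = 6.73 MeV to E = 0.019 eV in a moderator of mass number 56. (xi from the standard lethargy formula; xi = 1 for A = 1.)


xi = 1 + (A-1)^2/(2A)*ln((A-1)/(A+1)) = 0.03529286 (for A = 56)
n = ln(E0/E) / xi
n = ln(6.73e6 / 0.019) / 0.03529286
n = ln(3.542105e+08) / 0.03529286 = 557.77

557.77


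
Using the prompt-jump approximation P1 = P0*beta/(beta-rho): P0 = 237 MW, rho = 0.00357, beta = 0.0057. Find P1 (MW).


P1/P0 = beta / (beta - rho)
P1/P0 = 0.0057 / (0.0057 - 0.00357) = 2.676056
P1 = 237 * 2.676056 = 634.23 MW

634.23


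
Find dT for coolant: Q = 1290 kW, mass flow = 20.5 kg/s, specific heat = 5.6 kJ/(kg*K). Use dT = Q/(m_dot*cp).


dT = Q / (m_dot * cp)
dT = 1290 / (20.5 * 5.6)
dT = 11.237 C

11.237


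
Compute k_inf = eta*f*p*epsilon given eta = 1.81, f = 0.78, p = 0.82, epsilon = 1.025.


k_inf = eta * f * p * epsilon
k_inf = 1.81 * 0.78 * 0.82 * 1.025
k_inf = 1.1866

1.1866


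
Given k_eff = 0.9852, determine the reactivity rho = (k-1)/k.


rho = (k_eff - 1) / k_eff
rho = (0.9852 - 1) / 0.9852
rho = -0.015022

-0.015022


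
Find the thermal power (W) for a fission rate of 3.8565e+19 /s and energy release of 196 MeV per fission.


P = fission_rate * E_MeV * 1.602e-13
P = 3.8565e+19 * 196 * 1.602e-13
P = 1.2109e+09 W

1.2109e+09


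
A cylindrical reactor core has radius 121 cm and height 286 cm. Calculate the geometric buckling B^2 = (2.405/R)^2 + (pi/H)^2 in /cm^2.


B^2 = (2.405/R)^2 + (pi/H)^2
B^2 = (2.405/121)^2 + (pi/286)^2
B^2 = 5.1572e-04 /cm^2

5.1572e-04


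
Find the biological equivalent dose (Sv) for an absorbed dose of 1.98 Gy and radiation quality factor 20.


H = D * Q
H = 1.98 * 20
H = 39.600 Sv

39.600


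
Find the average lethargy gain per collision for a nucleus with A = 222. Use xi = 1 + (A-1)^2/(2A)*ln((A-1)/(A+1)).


xi = 1 + (A-1)^2/(2A) * ln((A-1)/(A+1))
xi = 1 + (222-1)^2/(2*222) * ln((222-1)/(222 +1))
xi = 0.0089820

0.0089820


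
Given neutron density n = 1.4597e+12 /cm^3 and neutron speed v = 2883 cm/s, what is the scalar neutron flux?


phi = n * v
phi = 1.4597e+12 * 2883
phi = 4.2083e+15 /cm^2/s

4.2083e+15


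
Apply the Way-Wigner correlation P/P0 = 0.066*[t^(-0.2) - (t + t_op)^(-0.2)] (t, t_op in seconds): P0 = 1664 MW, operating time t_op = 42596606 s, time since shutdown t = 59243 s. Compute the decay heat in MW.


P/P0 = 0.066 * [t^(-0.2) - (t + t_op)^(-0.2)]
P/P0 = 0.066 * [59243^(-0.2) - (59243 + 42596606)^(-0.2)]
P/P0 = 0.066 * [0.1110382 - 0.02978546] = 0.005362681
P = 1664 * 0.005362681 = 8.9235 MW

8.9235


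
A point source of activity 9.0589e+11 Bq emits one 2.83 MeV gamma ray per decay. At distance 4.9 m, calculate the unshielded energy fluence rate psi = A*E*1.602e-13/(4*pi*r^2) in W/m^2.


psi = A * E * 1.602e-13 / (4*pi*r^2)
psi = 9.0589e+11 * 2.83 * 1.602e-13 / (4*pi*4.9^2)
psi = 0.0013612 W/m^2

0.0013612


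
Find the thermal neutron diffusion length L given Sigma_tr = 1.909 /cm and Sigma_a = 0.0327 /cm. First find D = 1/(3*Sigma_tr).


D = 1 / (3 * Sigma_tr) = 1 / (3 * 1.909) = 0.1746115 cm
L = sqrt(D / Sigma_a)
L = sqrt(0.1746115 / 0.0327)
L = 2.3108 cm

2.3108


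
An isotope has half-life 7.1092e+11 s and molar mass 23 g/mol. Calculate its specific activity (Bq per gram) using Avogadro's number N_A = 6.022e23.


lambda = ln(2) / t_half = ln(2) / 7.1092e+11 = 9.750003e-13 /s
SA = lambda * N_A / M
SA = 9.750003e-13 * 6.022e23 / 23
SA = 2.5528e+10 Bq/g

2.5528e+10


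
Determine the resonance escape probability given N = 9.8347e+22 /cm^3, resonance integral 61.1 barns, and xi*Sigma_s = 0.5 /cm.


p = exp(-N * I * 1e-24 / (xi*Sigma_s))
p = exp(-9.8347e+22 * 61.1 * 1e-24 / 0.5)
p = 6.0346e-06

6.0346e-06


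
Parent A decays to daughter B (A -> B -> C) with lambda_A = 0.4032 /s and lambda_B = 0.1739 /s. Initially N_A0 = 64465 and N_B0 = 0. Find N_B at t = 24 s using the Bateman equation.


N_B(t) = lambda_A * N_A0 / (lambda_B - lambda_A) * [exp(-lambda_A*t) - exp(-lambda_B*t)]
exp(-0.4032*24) = 6.272189e-05; exp(-0.1739*24) = 0.01539673
N_B = 0.4032 * 64465 / (0.1739 - 0.4032) * (6.272189e-05 - 0.01539673)
N_B = 1738.2

1738.2


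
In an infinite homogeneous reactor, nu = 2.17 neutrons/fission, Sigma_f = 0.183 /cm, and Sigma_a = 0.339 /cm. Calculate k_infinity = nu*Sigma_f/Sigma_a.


k_inf = nu * Sigma_f / Sigma_a
k_inf = 2.17 * 0.183 / 0.339
k_inf = 1.1714

1.1714


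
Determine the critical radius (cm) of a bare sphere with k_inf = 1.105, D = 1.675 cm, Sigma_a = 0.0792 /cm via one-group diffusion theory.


L^2 = D / Sigma_a = 1.675 / 0.0792 = 21.14899 cm^2
B_m^2 = (k_inf - 1) / L^2 = (1.105 - 1) / 21.14899 = 0.004964776 /cm^2
For a bare sphere: B_g = pi/R, so R_c = pi / sqrt(B_m^2)
R_c = pi / sqrt(0.004964776) = 44.586 cm

44.586


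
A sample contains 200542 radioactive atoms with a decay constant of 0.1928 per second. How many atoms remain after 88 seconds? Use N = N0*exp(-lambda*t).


N = N0 * exp(-lambda * t)
N = 200542 * exp(-0.1928 * 88)
N = 0.0085860

0.0085860


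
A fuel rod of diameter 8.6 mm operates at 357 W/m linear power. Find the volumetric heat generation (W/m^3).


r = D / 2 / 1000 = 8.6 / 2 / 1000 = 0.0043 m
q''' = q' / (pi * r^2)
q''' = 357 / (pi * 0.0043^2)
q''' = 6.1458e+06 W/m^3

6.1458e+06


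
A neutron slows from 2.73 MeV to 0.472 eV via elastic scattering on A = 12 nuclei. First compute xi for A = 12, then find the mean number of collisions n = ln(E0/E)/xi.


xi = 1 + (A-1)^2/(2A)*ln((A-1)/(A+1)) = 0.1577690 (for A = 12)
n = ln(E0/E) / xi
n = ln(2.73e6 / 0.472) / 0.1577690
n = ln(5.783898e+06) / 0.1577690 = 98.692

98.692


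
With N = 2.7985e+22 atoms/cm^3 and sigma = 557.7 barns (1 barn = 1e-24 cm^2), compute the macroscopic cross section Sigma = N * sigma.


Sigma = N * sigma_barns * 1e-24
Sigma = 2.7985e+22 * 557.7 * 1e-24
Sigma = 15.607 /cm

15.607


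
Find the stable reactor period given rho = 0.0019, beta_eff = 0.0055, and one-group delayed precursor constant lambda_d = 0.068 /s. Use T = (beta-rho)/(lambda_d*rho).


T = (beta - rho) / (lambda_d * rho)
T = (0.0055 - 0.0019) / (0.068 * 0.0019)
T = 27.864 s

27.864


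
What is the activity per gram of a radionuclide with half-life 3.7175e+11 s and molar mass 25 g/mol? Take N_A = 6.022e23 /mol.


lambda = ln(2) / t_half = ln(2) / 3.7175e+11 = 1.864552e-12 /s
SA = lambda * N_A / M
SA = 1.864552e-12 * 6.022e23 / 25
SA = 4.4913e+10 Bq/g

4.4913e+10


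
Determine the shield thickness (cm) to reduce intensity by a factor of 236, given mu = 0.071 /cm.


x = ln(factor) / mu
x = ln(236) / 0.071
x = 76.955 cm

76.955


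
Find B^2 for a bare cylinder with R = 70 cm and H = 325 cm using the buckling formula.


B^2 = (2.405/R)^2 + (pi/H)^2
B^2 = (2.405/70)^2 + (pi/325)^2
B^2 = 0.0012739 /cm^2

0.0012739


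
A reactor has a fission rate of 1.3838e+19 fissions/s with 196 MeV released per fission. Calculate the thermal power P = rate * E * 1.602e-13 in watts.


P = fission_rate * E_MeV * 1.602e-13
P = 1.3838e+19 * 196 * 1.602e-13
P = 4.3450e+08 W

4.3450e+08


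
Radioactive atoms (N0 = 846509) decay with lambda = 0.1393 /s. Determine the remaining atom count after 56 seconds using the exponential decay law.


N = N0 * exp(-lambda * t)
N = 846509 * exp(-0.1393 * 56)
N = 346.57

346.57


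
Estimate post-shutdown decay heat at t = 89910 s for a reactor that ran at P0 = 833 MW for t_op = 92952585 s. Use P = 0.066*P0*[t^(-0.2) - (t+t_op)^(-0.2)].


P/P0 = 0.066 * [t^(-0.2) - (t + t_op)^(-0.2)]
P/P0 = 0.066 * [89910^(-0.2) - (89910 + 92952585)^(-0.2)]
P/P0 = 0.066 * [0.1021500 - 0.02548377] = 0.005059971
P = 833 * 0.005059971 = 4.2150 MW

4.2150


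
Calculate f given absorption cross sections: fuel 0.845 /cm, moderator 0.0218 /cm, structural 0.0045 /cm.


f = Sigma_a_fuel / (Sigma_a_fuel + Sigma_a_mod + Sigma_a_other)
f = 0.845 / (0.845 + 0.0218 + 0.0045)
f = 0.96982

0.96982


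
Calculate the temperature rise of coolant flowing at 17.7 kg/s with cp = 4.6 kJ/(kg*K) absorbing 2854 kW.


dT = Q / (m_dot * cp)
dT = 2854 / (17.7 * 4.6)
dT = 35.053 C

35.053


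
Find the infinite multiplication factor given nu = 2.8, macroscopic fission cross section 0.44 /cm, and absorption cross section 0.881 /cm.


k_inf = nu * Sigma_f / Sigma_a
k_inf = 2.8 * 0.44 / 0.881
k_inf = 1.3984

1.3984


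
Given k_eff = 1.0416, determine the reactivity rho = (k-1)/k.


rho = (k_eff - 1) / k_eff
rho = (1.0416 - 1) / 1.0416
rho = 0.039939

0.039939


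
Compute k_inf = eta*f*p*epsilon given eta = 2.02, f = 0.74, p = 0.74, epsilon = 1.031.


k_inf = eta * f * p * epsilon
k_inf = 2.02 * 0.74 * 0.74 * 1.031
k_inf = 1.1404

1.1404


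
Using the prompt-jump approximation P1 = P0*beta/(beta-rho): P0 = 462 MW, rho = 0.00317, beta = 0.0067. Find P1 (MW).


P1/P0 = beta / (beta - rho)
P1/P0 = 0.0067 / (0.0067 - 0.00317) = 1.898017
P1 = 462 * 1.898017 = 876.88 MW

876.88


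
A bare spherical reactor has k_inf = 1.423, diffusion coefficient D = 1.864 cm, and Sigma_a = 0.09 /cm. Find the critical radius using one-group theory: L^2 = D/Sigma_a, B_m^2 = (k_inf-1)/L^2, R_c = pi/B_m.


L^2 = D / Sigma_a = 1.864 / 0.09 = 20.71111 cm^2
B_m^2 = (k_inf - 1) / L^2 = (1.423 - 1) / 20.71111 = 0.02042382 /cm^2
For a bare sphere: B_g = pi/R, so R_c = pi / sqrt(B_m^2)
R_c = pi / sqrt(0.02042382) = 21.983 cm

21.983


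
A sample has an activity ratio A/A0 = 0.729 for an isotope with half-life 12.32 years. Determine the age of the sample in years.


lambda = ln(2) / t_half = ln(2) / 12.32 = 0.05626195 /yr
t = -ln(A/A0) / lambda
t = -ln(0.729) / 0.05626195
t = 5.6180 yr

5.6180


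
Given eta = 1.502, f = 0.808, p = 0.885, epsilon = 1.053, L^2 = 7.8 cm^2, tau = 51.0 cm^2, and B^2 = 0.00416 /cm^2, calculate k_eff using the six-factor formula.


k_inf = eta*f*p*eps = 1.502*0.808*0.885*1.053 = 1.130975
P_TNL = 1/(1 + L^2*B^2) = 1/(1 + 7.8*0.00416) = 0.9685718
P_FNL = exp(-B^2*tau) = exp(-0.00416*51.0) = 0.8088353
k_eff = k_inf * P_TNL * P_FNL = 1.130975 * 0.9685718 * 0.8088353
k_eff = 0.88602

0.88602


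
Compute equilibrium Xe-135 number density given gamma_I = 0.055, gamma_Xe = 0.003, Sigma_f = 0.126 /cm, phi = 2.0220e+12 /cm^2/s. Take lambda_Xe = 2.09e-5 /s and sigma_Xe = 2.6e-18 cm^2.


Xe_eq = (gamma_I + gamma_Xe) * Sigma_f * phi / (lambda_Xe + sigma_Xe * phi)
Numerator = (0.055 + 0.003) * 0.126 * 2.0220e+12 = 1.477678e+10
Denominator = 2.09e-5 + 2.6e-18 * 2.0220e+12 = 2.615720e-05
Xe_eq = 1.477678e+10 / 2.615720e-05 = 5.6492e+14 /cm^3

5.6492e+14


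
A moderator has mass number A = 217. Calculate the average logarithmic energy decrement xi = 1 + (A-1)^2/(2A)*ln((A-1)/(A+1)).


xi = 1 + (A-1)^2/(2A) * ln((A-1)/(A+1))
xi = 1 + (217-1)^2/(2*217) * ln((217-1)/(217 +1))
xi = 0.0091883

0.0091883


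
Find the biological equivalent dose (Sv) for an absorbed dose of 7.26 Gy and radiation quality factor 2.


H = D * Q
H = 7.26 * 2
H = 14.520 Sv

14.520


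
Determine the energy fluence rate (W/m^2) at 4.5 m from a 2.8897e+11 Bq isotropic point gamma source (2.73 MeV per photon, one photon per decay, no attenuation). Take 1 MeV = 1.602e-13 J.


psi = A * E * 1.602e-13 / (4*pi*r^2)
psi = 2.8897e+11 * 2.73 * 1.602e-13 / (4*pi*4.5^2)
psi = 4.9664e-04 W/m^2

4.9664e-04


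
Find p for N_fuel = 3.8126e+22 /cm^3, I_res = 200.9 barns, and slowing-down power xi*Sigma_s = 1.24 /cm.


p = exp(-N * I * 1e-24 / (xi*Sigma_s))
p = exp(-3.8126e+22 * 200.9 * 1e-24 / 1.24)
p = 0.0020766

0.0020766


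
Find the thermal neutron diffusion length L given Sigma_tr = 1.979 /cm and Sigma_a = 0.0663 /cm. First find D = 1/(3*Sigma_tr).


D = 1 / (3 * Sigma_tr) = 1 / (3 * 1.979) = 0.1684352 cm
L = sqrt(D / Sigma_a)
L = sqrt(0.1684352 / 0.0663)
L = 1.5939 cm

1.5939


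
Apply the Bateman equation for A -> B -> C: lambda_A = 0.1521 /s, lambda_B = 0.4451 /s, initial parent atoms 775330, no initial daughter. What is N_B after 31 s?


N_B(t) = lambda_A * N_A0 / (lambda_B - lambda_A) * [exp(-lambda_A*t) - exp(-lambda_B*t)]
exp(-0.1521*31) = 0.008958970; exp(-0.4451*31) = 1.017563e-06
N_B = 0.1521 * 775330 / (0.4451 - 0.1521) * (0.008958970 - 1.017563e-06)
N_B = 3605.4

3605.4


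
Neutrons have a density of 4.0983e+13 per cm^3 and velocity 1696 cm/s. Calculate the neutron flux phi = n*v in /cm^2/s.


phi = n * v
phi = 4.0983e+13 * 1696
phi = 6.9507e+16 /cm^2/s

6.9507e+16


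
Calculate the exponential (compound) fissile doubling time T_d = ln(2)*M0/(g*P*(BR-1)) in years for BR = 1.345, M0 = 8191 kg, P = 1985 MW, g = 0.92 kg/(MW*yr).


Breeding gain G = BR - 1 = 1.345 - 1 = 0.345
Fissile production rate = g * P * G = 0.92 * 1985 * 0.345 = 630.039 kg/yr
T_d = ln(2) * M0 / (g * P * G)
T_d = ln(2) * 8191 / 630.039 = 9.0115 yr

9.0115


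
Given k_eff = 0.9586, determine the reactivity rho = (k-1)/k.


rho = (k_eff - 1) / k_eff
rho = (0.9586 - 1) / 0.9586
rho = -0.043188

-0.043188


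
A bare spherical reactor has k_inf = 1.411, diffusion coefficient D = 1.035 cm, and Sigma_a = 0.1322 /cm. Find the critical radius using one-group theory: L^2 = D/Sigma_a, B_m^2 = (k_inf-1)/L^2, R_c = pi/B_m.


L^2 = D / Sigma_a = 1.035 / 0.1322 = 7.829047 cm^2
B_m^2 = (k_inf - 1) / L^2 = (1.411 - 1) / 7.829047 = 0.05249681 /cm^2
For a bare sphere: B_g = pi/R, so R_c = pi / sqrt(B_m^2)
R_c = pi / sqrt(0.05249681) = 13.711 cm

13.711


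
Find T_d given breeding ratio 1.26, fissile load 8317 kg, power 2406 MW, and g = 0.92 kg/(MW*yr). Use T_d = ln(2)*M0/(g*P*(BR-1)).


Breeding gain G = BR - 1 = 1.26 - 1 = 0.26
Fissile production rate = g * P * G = 0.92 * 2406 * 0.26 = 575.5152 kg/yr
T_d = ln(2) * M0 / (g * P * G)
T_d = ln(2) * 8317 / 575.5152 = 10.017 yr

10.017


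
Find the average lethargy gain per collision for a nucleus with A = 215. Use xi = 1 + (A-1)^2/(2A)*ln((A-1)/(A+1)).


xi = 1 + (A-1)^2/(2A) * ln((A-1)/(A+1))
xi = 1 + (215-1)^2/(2*215) * ln((215-1)/(215 +1))
xi = 0.0092735

0.0092735


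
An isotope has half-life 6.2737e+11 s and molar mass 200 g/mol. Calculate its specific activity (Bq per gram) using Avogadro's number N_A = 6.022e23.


lambda = ln(2) / t_half = ln(2) / 6.2737e+11 = 1.104846e-12 /s
SA = lambda * N_A / M
SA = 1.104846e-12 * 6.022e23 / 200
SA = 3.3267e+09 Bq/g

3.3267e+09


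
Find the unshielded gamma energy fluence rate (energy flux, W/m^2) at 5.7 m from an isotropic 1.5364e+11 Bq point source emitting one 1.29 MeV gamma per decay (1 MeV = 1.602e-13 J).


psi = A * E * 1.602e-13 / (4*pi*r^2)
psi = 1.5364e+11 * 1.29 * 1.602e-13 / (4*pi*5.7^2)
psi = 7.7767e-05 W/m^2

7.7767e-05


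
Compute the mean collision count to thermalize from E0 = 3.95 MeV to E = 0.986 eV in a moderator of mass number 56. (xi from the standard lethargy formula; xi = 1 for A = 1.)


xi = 1 + (A-1)^2/(2A)*ln((A-1)/(A+1)) = 0.03529286 (for A = 56)
n = ln(E0/E) / xi
n = ln(3.95e6 / 0.986) / 0.03529286
n = ln(4.006085e+06) / 0.03529286 = 430.78

430.78


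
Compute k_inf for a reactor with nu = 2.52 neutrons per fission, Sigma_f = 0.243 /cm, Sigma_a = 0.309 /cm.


k_inf = nu * Sigma_f / Sigma_a
k_inf = 2.52 * 0.243 / 0.309
k_inf = 1.9817

1.9817


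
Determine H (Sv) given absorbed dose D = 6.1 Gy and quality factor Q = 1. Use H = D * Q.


H = D * Q
H = 6.1 * 1
H = 6.1000 Sv

6.1000


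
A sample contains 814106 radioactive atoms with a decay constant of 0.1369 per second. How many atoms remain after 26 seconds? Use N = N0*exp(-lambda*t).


N = N0 * exp(-lambda * t)
N = 814106 * exp(-0.1369 * 26)
N = 23166

23166


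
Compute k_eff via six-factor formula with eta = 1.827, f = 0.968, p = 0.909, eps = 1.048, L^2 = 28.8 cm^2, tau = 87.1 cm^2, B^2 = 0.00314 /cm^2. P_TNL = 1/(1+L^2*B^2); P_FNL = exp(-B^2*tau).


k_inf = eta*f*p*eps = 1.827*0.968*0.909*1.048 = 1.684764
P_TNL = 1/(1 + L^2*B^2) = 1/(1 + 28.8*0.00314) = 0.9170677
P_FNL = exp(-B^2*tau) = exp(-0.00314*87.1) = 0.7607169
k_eff = k_inf * P_TNL * P_FNL = 1.684764 * 0.9170677 * 0.7607169
k_eff = 1.1753

1.1753


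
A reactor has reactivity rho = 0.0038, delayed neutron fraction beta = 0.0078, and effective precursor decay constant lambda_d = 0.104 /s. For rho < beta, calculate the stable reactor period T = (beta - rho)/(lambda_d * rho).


T = (beta - rho) / (lambda_d * rho)
T = (0.0078 - 0.0038) / (0.104 * 0.0038)
T = 10.121 s

10.121


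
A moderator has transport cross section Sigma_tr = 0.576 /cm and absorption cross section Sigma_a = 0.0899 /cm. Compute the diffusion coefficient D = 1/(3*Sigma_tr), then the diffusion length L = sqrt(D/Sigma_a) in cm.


D = 1 / (3 * Sigma_tr) = 1 / (3 * 0.576) = 0.5787037 cm
L = sqrt(D / Sigma_a)
L = sqrt(0.5787037 / 0.0899)
L = 2.5372 cm

2.5372


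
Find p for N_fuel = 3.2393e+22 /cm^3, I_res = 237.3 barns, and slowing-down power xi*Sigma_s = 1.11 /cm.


p = exp(-N * I * 1e-24 / (xi*Sigma_s))
p = exp(-3.2393e+22 * 237.3 * 1e-24 / 1.11)
p = 9.8281e-04

9.8281e-04


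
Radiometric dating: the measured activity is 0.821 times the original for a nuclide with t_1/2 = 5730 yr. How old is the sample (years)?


lambda = ln(2) / t_half = ln(2) / 5730 = 1.209681e-04 /yr
t = -ln(A/A0) / lambda
t = -ln(0.821) / 1.209681e-04
t = 1630.4 yr

1630.4


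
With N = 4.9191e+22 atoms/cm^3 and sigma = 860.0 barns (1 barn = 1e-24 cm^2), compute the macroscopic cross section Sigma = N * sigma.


Sigma = N * sigma_barns * 1e-24
Sigma = 4.9191e+22 * 860.0 * 1e-24
Sigma = 42.304 /cm

42.304


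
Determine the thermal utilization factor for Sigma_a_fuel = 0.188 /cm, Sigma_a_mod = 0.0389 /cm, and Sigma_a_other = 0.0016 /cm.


f = Sigma_a_fuel / (Sigma_a_fuel + Sigma_a_mod + Sigma_a_other)
f = 0.188 / (0.188 + 0.0389 + 0.0016)
f = 0.82276

0.82276


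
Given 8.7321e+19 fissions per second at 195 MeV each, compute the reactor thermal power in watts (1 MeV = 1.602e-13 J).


P = fission_rate * E_MeV * 1.602e-13
P = 8.7321e+19 * 195 * 1.602e-13
P = 2.7278e+09 W

2.7278e+09


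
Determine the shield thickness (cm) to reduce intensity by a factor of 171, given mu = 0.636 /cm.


x = ln(factor) / mu
x = ln(171) / 0.636
x = 8.0844 cm

8.0844


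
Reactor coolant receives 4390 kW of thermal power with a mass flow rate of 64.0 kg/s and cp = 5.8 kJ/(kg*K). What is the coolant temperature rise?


dT = Q / (m_dot * cp)
dT = 4390 / (64.0 * 5.8)
dT = 11.827 C

11.827


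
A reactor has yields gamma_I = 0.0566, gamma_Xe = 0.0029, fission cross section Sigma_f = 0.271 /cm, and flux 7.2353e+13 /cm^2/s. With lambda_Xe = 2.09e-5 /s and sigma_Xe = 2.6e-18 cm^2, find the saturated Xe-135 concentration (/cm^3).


Xe_eq = (gamma_I + gamma_Xe) * Sigma_f * phi / (lambda_Xe + sigma_Xe * phi)
Numerator = (0.0566 + 0.0029) * 0.271 * 7.2353e+13 = 1.166656e+12
Denominator = 2.09e-5 + 2.6e-18 * 7.2353e+13 = 2.090178e-04
Xe_eq = 1.166656e+12 / 2.090178e-04 = 5.5816e+15 /cm^3

5.5816e+15


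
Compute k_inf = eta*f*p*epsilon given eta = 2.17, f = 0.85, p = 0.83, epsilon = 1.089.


k_inf = eta * f * p * epsilon
k_inf = 2.17 * 0.85 * 0.83 * 1.089
k_inf = 1.6672

1.6672


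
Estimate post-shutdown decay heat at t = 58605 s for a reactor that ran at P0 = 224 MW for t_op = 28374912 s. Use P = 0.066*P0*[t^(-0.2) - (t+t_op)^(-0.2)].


P/P0 = 0.066 * [t^(-0.2) - (t + t_op)^(-0.2)]
P/P0 = 0.066 * [58605^(-0.2) - (58605 + 28374912)^(-0.2)]
P/P0 = 0.066 * [0.1112790 - 0.03230233] = 0.005212460
P = 224 * 0.005212460 = 1.1676 MW

1.1676


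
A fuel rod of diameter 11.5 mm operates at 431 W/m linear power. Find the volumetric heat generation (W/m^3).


r = D / 2 / 1000 = 11.5 / 2 / 1000 = 0.00575 m
q''' = q' / (pi * r^2)
q''' = 431 / (pi * 0.00575^2)
q''' = 4.1495e+06 W/m^3

4.1495e+06


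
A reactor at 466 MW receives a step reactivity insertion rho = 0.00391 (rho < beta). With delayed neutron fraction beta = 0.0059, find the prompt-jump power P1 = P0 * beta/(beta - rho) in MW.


P1/P0 = beta / (beta - rho)
P1/P0 = 0.0059 / (0.0059 - 0.00391) = 2.964824
P1 = 466 * 2.964824 = 1381.6 MW

1381.6
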